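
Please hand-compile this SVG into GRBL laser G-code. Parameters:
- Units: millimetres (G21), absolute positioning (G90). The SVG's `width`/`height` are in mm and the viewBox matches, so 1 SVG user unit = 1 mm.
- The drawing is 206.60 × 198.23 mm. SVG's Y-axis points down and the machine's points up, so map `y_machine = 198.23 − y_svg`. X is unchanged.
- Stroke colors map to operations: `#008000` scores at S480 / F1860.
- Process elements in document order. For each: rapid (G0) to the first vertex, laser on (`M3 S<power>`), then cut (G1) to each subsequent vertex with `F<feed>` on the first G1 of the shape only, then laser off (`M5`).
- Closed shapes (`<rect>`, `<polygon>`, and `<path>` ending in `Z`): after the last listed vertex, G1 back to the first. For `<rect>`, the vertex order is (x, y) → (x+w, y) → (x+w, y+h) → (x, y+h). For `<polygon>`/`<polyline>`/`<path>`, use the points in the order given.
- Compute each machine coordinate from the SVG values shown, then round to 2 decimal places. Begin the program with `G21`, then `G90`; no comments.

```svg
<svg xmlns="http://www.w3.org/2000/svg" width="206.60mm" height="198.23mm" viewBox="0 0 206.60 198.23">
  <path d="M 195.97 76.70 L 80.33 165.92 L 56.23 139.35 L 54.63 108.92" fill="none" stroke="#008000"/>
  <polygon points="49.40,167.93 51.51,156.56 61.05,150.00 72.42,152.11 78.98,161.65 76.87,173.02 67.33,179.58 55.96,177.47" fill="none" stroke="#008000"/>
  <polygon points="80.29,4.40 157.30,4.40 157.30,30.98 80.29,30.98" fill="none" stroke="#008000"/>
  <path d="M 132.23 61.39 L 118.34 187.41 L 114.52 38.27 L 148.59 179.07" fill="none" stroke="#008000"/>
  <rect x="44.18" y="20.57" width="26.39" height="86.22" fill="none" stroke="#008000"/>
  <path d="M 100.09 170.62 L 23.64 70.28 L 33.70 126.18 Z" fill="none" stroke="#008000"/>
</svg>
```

G21
G90
G0 X195.97 Y121.53
M3 S480
G1 X80.33 Y32.31 F1860
G1 X56.23 Y58.88
G1 X54.63 Y89.31
M5
G0 X49.40 Y30.30
M3 S480
G1 X51.51 Y41.67 F1860
G1 X61.05 Y48.23
G1 X72.42 Y46.12
G1 X78.98 Y36.58
G1 X76.87 Y25.21
G1 X67.33 Y18.65
G1 X55.96 Y20.76
G1 X49.40 Y30.30
M5
G0 X80.29 Y193.83
M3 S480
G1 X157.30 Y193.83 F1860
G1 X157.30 Y167.25
G1 X80.29 Y167.25
G1 X80.29 Y193.83
M5
G0 X132.23 Y136.84
M3 S480
G1 X118.34 Y10.82 F1860
G1 X114.52 Y159.96
G1 X148.59 Y19.16
M5
G0 X44.18 Y177.66
M3 S480
G1 X70.57 Y177.66 F1860
G1 X70.57 Y91.44
G1 X44.18 Y91.44
G1 X44.18 Y177.66
M5
G0 X100.09 Y27.61
M3 S480
G1 X23.64 Y127.95 F1860
G1 X33.70 Y72.05
G1 X100.09 Y27.61
M5

1 u = 1 mm; y_m = 198.23 − y.

[1] `<path>` open polyline, #008000→score S480 F1860: (195.97,121.53) → (80.33,32.31) → (56.23,58.88) → (54.63,89.31)

[2] `<polygon>` regular polygon, #008000→score S480 F1860: (49.40,30.30) → (51.51,41.67) → (61.05,48.23) → (72.42,46.12) → (78.98,36.58) → (76.87,25.21) → (67.33,18.65) → (55.96,20.76) → (49.40,30.30) (closed)

[3] `<polygon>` rectangle, #008000→score S480 F1860: (80.29,193.83) → (157.30,193.83) → (157.30,167.25) → (80.29,167.25) → (80.29,193.83) (closed)

[4] `<path>` open polyline, #008000→score S480 F1860: (132.23,136.84) → (118.34,10.82) → (114.52,159.96) → (148.59,19.16)

[5] `<rect>` rectangle, #008000→score S480 F1860: (44.18,177.66) → (70.57,177.66) → (70.57,91.44) → (44.18,91.44) → (44.18,177.66) (closed)

[6] `<path>` closed polygon, #008000→score S480 F1860: (100.09,27.61) → (23.64,127.95) → (33.70,72.05) → (100.09,27.61) (closed)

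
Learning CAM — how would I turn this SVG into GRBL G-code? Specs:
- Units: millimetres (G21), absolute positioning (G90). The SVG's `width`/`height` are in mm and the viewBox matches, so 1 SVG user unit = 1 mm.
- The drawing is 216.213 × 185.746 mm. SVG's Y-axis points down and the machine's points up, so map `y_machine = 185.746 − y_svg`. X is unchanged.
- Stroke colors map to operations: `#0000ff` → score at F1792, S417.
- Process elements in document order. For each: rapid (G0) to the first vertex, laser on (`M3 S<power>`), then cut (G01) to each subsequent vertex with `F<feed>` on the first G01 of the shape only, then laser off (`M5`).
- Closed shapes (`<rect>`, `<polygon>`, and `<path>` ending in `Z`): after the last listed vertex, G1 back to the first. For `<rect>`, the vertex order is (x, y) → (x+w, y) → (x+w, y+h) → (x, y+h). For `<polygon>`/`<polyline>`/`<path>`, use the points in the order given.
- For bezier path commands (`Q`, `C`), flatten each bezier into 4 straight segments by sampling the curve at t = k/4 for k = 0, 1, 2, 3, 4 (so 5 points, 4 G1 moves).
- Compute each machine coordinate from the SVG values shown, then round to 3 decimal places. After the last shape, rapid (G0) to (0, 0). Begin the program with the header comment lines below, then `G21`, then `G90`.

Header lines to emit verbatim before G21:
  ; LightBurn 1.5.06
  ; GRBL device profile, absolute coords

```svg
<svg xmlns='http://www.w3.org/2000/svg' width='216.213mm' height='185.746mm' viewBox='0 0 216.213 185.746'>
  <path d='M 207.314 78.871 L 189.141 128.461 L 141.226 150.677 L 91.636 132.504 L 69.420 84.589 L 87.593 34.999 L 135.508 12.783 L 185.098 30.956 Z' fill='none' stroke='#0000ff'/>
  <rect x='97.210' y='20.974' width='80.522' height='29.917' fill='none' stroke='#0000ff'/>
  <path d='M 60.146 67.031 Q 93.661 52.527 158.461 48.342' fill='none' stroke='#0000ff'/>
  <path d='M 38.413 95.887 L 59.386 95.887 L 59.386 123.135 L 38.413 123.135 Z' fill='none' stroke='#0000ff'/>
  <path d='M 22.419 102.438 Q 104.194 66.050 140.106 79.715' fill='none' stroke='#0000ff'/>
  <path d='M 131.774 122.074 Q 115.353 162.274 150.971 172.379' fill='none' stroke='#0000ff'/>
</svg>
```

; LightBurn 1.5.06
; GRBL device profile, absolute coords
G21
G90
G0 X207.314 Y106.875
M3 S417
G01 X189.141 Y57.285 F1792
G01 X141.226 Y35.069
G01 X91.636 Y53.242
G01 X69.420 Y101.157
G01 X87.593 Y150.747
G01 X135.508 Y172.963
G01 X185.098 Y154.790
G01 X207.314 Y106.875
M5
G0 X97.210 Y164.772
M3 S417
G01 X177.732 Y164.772 F1792
G01 X177.732 Y134.855
G01 X97.210 Y134.855
G01 X97.210 Y164.772
M5
G0 X60.146 Y118.715
M3 S417
G01 X78.859 Y125.322 F1792
G01 X101.482 Y130.639
G01 X128.016 Y134.667
G01 X158.461 Y137.404
M5
G0 X38.413 Y89.859
M3 S417
G01 X59.386 Y89.859 F1792
G01 X59.386 Y62.611
G01 X38.413 Y62.611
G01 X38.413 Y89.859
M5
G0 X22.419 Y83.308
M3 S417
G01 X60.440 Y98.374 F1792
G01 X92.728 Y107.183
G01 X119.284 Y109.735
G01 X140.106 Y106.031
M5
G0 X131.774 Y63.672
M3 S417
G01 X126.816 Y45.453 F1792
G01 X128.363 Y30.996
G01 X136.414 Y20.300
G01 X150.971 Y13.367
M5
G0 X0.000 Y0.000

1 u = 1 mm; y_m = 185.746 − y.

[1] `<path>` regular polygon, #0000ff→score S417 F1792: (207.314,106.875) → (189.141,57.285) → (141.226,35.069) → (91.636,53.242) → (69.420,101.157) → (87.593,150.747) → (135.508,172.963) → (185.098,154.790) → (207.314,106.875) (closed)

[2] `<rect>` rectangle, #0000ff→score S417 F1792: (97.210,164.772) → (177.732,164.772) → (177.732,134.855) → (97.210,134.855) → (97.210,164.772) (closed)

[3] `<path>` quadratic bezier, #0000ff→score S417 F1792: (60.146,118.715) → (78.859,125.322) → (101.482,130.639) → (128.016,134.667) → (158.461,137.404)

[4] `<path>` rectangle, #0000ff→score S417 F1792: (38.413,89.859) → (59.386,89.859) → (59.386,62.611) → (38.413,62.611) → (38.413,89.859) (closed)

[5] `<path>` quadratic bezier, #0000ff→score S417 F1792: (22.419,83.308) → (60.440,98.374) → (92.728,107.183) → (119.284,109.735) → (140.106,106.031)

[6] `<path>` quadratic bezier, #0000ff→score S417 F1792: (131.774,63.672) → (126.816,45.453) → (128.363,30.996) → (136.414,20.300) → (150.971,13.367)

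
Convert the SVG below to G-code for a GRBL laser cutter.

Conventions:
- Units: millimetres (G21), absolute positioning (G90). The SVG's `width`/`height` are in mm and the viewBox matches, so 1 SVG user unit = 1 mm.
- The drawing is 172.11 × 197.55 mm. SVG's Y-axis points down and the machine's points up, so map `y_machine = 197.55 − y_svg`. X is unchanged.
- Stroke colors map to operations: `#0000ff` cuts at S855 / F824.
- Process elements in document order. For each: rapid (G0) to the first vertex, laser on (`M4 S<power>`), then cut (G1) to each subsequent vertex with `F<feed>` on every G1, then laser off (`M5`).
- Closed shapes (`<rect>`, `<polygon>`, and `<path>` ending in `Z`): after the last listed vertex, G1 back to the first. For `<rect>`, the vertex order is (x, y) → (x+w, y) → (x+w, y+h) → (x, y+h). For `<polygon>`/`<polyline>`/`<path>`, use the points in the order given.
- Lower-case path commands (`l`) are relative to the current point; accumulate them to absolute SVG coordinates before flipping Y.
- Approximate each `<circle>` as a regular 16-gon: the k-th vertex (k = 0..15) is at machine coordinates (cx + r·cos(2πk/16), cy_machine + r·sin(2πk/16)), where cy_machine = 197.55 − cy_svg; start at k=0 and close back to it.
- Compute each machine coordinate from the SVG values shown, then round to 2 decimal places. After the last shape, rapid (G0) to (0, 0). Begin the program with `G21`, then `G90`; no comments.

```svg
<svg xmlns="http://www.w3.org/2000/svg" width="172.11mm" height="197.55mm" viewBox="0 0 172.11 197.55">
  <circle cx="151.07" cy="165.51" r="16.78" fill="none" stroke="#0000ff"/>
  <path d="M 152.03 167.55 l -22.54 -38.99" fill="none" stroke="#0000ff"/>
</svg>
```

G21
G90
G0 X167.85 Y32.04
M4 S855
G1 X166.57 Y38.46 F824
G1 X162.94 Y43.91 F824
G1 X157.49 Y47.54 F824
G1 X151.07 Y48.82 F824
G1 X144.65 Y47.54 F824
G1 X139.20 Y43.91 F824
G1 X135.57 Y38.46 F824
G1 X134.29 Y32.04 F824
G1 X135.57 Y25.62 F824
G1 X139.20 Y20.17 F824
G1 X144.65 Y16.54 F824
G1 X151.07 Y15.26 F824
G1 X157.49 Y16.54 F824
G1 X162.94 Y20.17 F824
G1 X166.57 Y25.62 F824
G1 X167.85 Y32.04 F824
M5
G0 X152.03 Y30.00
M4 S855
G1 X129.49 Y68.99 F824
M5
G0 X0.00 Y0.00

1 u = 1 mm; y_m = 197.55 − y.

[1] `<circle>` circle, #0000ff→cut S855 F824: (167.85,32.04) → (166.57,38.46) → (162.94,43.91) → (157.49,47.54) → (151.07,48.82) → (144.65,47.54) → (139.20,43.91) → (135.57,38.46) → (134.29,32.04) → (135.57,25.62) → (139.20,20.17) → (144.65,16.54) → (151.07,15.26) → (157.49,16.54) → (162.94,20.17) → (166.57,25.62) → (167.85,32.04) (closed)

[2] `<path>` line segment, #0000ff→cut S855 F824: (152.03,30.00) → (129.49,68.99)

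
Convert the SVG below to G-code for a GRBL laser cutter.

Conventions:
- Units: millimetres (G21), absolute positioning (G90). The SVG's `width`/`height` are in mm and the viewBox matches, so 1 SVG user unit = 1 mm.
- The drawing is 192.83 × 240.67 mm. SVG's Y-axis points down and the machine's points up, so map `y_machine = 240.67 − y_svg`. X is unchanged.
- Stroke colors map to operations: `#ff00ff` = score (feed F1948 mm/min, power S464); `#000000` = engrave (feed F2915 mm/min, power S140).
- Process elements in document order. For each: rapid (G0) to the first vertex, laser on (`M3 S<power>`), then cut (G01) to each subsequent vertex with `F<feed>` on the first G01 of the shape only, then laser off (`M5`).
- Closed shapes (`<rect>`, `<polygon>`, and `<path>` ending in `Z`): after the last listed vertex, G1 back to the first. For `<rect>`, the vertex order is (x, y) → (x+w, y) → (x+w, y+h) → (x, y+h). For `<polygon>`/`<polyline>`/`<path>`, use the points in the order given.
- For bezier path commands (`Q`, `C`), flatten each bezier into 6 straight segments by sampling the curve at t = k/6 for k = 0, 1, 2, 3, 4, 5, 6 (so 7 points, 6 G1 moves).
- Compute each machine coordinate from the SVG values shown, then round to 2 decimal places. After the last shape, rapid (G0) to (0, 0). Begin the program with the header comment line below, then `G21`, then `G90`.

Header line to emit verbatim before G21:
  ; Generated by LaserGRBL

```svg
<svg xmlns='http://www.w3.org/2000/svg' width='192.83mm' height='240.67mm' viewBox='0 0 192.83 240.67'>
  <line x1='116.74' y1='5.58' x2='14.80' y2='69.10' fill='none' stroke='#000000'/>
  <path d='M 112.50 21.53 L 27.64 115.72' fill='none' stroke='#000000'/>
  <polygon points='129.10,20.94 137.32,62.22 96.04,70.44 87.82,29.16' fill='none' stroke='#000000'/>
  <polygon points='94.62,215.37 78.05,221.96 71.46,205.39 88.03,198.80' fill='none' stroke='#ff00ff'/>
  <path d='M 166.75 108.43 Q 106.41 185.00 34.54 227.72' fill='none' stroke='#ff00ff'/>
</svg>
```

; Generated by LaserGRBL
G21
G90
G0 X116.74 Y235.09
M3 S140
G01 X14.80 Y171.57 F2915
M5
G0 X112.50 Y219.14
M3 S140
G01 X27.64 Y124.95 F2915
M5
G0 X129.10 Y219.73
M3 S140
G01 X137.32 Y178.45 F2915
G01 X96.04 Y170.23
G01 X87.82 Y211.51
G01 X129.10 Y219.73
M5
G0 X94.62 Y25.30
M3 S464
G01 X78.05 Y18.71 F1948
G01 X71.46 Y35.28
G01 X88.03 Y41.87
G01 X94.62 Y25.30
M5
G0 X166.75 Y132.24
M3 S464
G01 X146.32 Y107.66 F1948
G01 X125.24 Y84.95
G01 X103.53 Y64.13
G01 X81.17 Y45.19
G01 X58.18 Y28.13
G01 X34.54 Y12.95
M5
G0 X0.00 Y0.00

viewBox `0 0 192.83 240.67` with mm width/height → 1 unit = 1 mm. Flip: y_m = 240.67 − y_svg.

**Shape 1** — `<line>` line segment, stroke `#000000` → engrave (S140, F2915). Machine vertices: (116.74,235.09) → (14.80,171.57). Open path.

**Shape 2** — `<path>` line segment, stroke `#000000` → engrave (S140, F2915). Machine vertices: (112.50,219.14) → (27.64,124.95). Open path.

**Shape 3** — `<polygon>` regular polygon, stroke `#000000` → engrave (S140, F2915). Machine vertices: (129.10,219.73) → (137.32,178.45) → (96.04,170.23) → (87.82,211.51) → (129.10,219.73). Closed: final G1 returns to the first vertex.

**Shape 4** — `<polygon>` regular polygon, stroke `#ff00ff` → score (S464, F1948). Machine vertices: (94.62,25.30) → (78.05,18.71) → (71.46,35.28) → (88.03,41.87) → (94.62,25.30). Closed: final G1 returns to the first vertex.

**Shape 5** — `<path>` quadratic bezier, stroke `#ff00ff` → score (S464, F1948). Control points (SVG): P0=(166.75,108.43), P1=(106.41,185.00), P2=(34.54,227.72); sampled at t=k/6. Machine vertices: (166.75,132.24) → (146.32,107.66) → (125.24,84.95) → (103.53,64.13) → (81.17,45.19) → (58.18,28.13) → (34.54,12.95). Open path.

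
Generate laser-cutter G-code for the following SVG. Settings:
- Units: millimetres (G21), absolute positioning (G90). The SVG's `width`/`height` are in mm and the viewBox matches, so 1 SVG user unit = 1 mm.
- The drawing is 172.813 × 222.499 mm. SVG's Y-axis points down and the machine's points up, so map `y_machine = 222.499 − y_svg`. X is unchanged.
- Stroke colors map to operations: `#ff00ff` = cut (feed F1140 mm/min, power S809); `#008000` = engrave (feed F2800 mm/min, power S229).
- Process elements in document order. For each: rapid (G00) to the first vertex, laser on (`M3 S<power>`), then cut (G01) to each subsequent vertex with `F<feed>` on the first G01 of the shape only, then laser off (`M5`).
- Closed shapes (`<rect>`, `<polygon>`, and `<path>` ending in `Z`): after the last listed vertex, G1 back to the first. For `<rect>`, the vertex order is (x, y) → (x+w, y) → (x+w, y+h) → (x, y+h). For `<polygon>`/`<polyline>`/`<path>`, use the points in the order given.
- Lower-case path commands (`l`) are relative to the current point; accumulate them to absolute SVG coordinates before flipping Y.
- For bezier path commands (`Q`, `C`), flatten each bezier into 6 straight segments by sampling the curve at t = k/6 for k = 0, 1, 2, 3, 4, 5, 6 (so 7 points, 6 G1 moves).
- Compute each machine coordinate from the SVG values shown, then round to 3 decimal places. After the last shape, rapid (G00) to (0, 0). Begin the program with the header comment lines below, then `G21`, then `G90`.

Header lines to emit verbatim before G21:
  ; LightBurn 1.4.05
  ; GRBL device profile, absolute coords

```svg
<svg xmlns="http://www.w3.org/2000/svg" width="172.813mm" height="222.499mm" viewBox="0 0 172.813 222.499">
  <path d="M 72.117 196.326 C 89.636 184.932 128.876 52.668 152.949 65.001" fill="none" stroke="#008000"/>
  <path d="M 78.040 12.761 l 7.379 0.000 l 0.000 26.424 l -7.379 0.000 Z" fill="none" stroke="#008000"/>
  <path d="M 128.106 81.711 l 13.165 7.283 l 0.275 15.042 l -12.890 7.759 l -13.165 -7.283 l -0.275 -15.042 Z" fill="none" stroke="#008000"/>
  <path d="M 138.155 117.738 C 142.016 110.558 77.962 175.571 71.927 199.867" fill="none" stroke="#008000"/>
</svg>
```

viewBox `0 0 172.813 222.499` with mm width/height → 1 unit = 1 mm. Flip: y_m = 222.499 − y_svg.

**Shape 1** — `<path>` cubic bezier, stroke `#008000` → engrave (S229, F2800). Control points (SVG): P0=(72.117,196.326), P1=(89.636,184.932), P2=(128.876,52.668), P3=(152.949,65.001); sampled at t=k/6. Machine vertices: (72.117,26.173) → (82.516,40.713) → (95.510,68.025) → (110.075,100.733) → (125.187,131.464) → (139.819,152.844) → (152.949,157.498). Open path.

**Shape 2** — `<path>` rectangle, stroke `#008000` → engrave (S229, F2800). Machine vertices: (78.040,209.738) → (85.419,209.738) → (85.419,183.314) → (78.040,183.314) → (78.040,209.738). Closed: final G1 returns to the first vertex.

**Shape 3** — `<path>` regular polygon, stroke `#008000` → engrave (S229, F2800). Machine vertices: (128.106,140.788) → (141.271,133.505) → (141.546,118.463) → (128.656,110.704) → (115.491,117.987) → (115.216,133.029) → (128.106,140.788). Closed: final G1 returns to the first vertex.

**Shape 4** — `<path>` cubic bezier, stroke `#008000` → engrave (S229, F2800). Control points (SVG): P0=(138.155,117.738), P1=(142.016,110.558), P2=(77.962,175.571), P3=(71.927,199.867); sampled at t=k/6. Machine vertices: (138.155,104.761) → (135.009,102.858) → (124.042,92.059) → (108.752,75.500) → (92.637,56.318) → (79.196,37.650) → (71.927,22.632). Open path.

; LightBurn 1.4.05
; GRBL device profile, absolute coords
G21
G90
G00 X72.117 Y26.173
M3 S229
G01 X82.516 Y40.713 F2800
G01 X95.510 Y68.025
G01 X110.075 Y100.733
G01 X125.187 Y131.464
G01 X139.819 Y152.844
G01 X152.949 Y157.498
M5
G00 X78.040 Y209.738
M3 S229
G01 X85.419 Y209.738 F2800
G01 X85.419 Y183.314
G01 X78.040 Y183.314
G01 X78.040 Y209.738
M5
G00 X128.106 Y140.788
M3 S229
G01 X141.271 Y133.505 F2800
G01 X141.546 Y118.463
G01 X128.656 Y110.704
G01 X115.491 Y117.987
G01 X115.216 Y133.029
G01 X128.106 Y140.788
M5
G00 X138.155 Y104.761
M3 S229
G01 X135.009 Y102.858 F2800
G01 X124.042 Y92.059
G01 X108.752 Y75.500
G01 X92.637 Y56.318
G01 X79.196 Y37.650
G01 X71.927 Y22.632
M5
G00 X0.000 Y0.000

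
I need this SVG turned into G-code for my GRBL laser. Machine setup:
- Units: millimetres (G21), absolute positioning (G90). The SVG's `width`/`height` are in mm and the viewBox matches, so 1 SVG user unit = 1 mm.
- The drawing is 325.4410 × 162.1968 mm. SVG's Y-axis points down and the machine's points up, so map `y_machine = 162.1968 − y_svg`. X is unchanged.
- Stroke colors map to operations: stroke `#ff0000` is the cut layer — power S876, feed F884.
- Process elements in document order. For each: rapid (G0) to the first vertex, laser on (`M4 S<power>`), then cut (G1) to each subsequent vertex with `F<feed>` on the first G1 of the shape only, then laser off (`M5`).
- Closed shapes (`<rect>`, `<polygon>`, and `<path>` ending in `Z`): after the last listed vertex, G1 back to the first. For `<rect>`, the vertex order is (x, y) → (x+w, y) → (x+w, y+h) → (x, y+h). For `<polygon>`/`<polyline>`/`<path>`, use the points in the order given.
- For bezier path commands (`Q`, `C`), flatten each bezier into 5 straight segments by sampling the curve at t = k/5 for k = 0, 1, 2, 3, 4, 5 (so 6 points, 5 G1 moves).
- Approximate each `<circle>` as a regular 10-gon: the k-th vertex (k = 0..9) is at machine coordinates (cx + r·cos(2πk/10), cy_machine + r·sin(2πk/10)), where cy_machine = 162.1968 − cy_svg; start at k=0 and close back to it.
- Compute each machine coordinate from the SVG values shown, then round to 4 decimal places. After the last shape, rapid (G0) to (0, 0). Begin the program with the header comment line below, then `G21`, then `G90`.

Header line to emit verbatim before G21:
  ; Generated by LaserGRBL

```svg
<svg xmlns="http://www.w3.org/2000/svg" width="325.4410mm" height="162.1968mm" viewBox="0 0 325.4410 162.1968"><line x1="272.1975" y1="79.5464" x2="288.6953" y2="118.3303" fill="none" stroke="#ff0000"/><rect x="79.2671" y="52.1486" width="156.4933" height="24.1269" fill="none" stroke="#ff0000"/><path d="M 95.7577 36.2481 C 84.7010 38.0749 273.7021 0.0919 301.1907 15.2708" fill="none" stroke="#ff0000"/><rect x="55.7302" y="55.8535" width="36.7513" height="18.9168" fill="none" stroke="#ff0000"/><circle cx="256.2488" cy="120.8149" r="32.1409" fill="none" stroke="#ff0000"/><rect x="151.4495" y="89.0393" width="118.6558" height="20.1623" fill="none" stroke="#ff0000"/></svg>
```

1 u = 1 mm; y_m = 162.1968 − y.

[1] `<line>` line segment, #ff0000→cut S876 F884: (272.1975,82.6504) → (288.6953,43.8665)

[2] `<rect>` rectangle, #ff0000→cut S876 F884: (79.2671,110.0482) → (235.7604,110.0482) → (235.7604,85.9213) → (79.2671,85.9213) → (79.2671,110.0482) (closed)

[3] `<path>` cubic bezier, #ff0000→cut S876 F884: (95.7577,125.9487) → (110.2381,128.8860) → (155.3769,136.9151) → (213.8189,145.5732) → (268.2086,150.3977) → (301.1907,146.9260)

[4] `<rect>` rectangle, #ff0000→cut S876 F884: (55.7302,106.3433) → (92.4815,106.3433) → (92.4815,87.4265) → (55.7302,87.4265) → (55.7302,106.3433) (closed)

[5] `<circle>` circle, #ff0000→cut S876 F884: (288.3897,41.3819) → (282.2513,60.2738) → (266.1809,71.9497) → (246.3167,71.9497) → (230.2463,60.2738) → (224.1079,41.3819) → (230.2463,22.4900) → (246.3167,10.8141) → (266.1809,10.8141) → (282.2513,22.4900) → (288.3897,41.3819) (closed)

[6] `<rect>` rectangle, #ff0000→cut S876 F884: (151.4495,73.1575) → (270.1053,73.1575) → (270.1053,52.9952) → (151.4495,52.9952) → (151.4495,73.1575) (closed)

; Generated by LaserGRBL
G21
G90
G0 X272.1975 Y82.6504
M4 S876
G1 X288.6953 Y43.8665 F884
M5
G0 X79.2671 Y110.0482
M4 S876
G1 X235.7604 Y110.0482 F884
G1 X235.7604 Y85.9213
G1 X79.2671 Y85.9213
G1 X79.2671 Y110.0482
M5
G0 X95.7577 Y125.9487
M4 S876
G1 X110.2381 Y128.8860 F884
G1 X155.3769 Y136.9151
G1 X213.8189 Y145.5732
G1 X268.2086 Y150.3977
G1 X301.1907 Y146.9260
M5
G0 X55.7302 Y106.3433
M4 S876
G1 X92.4815 Y106.3433 F884
G1 X92.4815 Y87.4265
G1 X55.7302 Y87.4265
G1 X55.7302 Y106.3433
M5
G0 X288.3897 Y41.3819
M4 S876
G1 X282.2513 Y60.2738 F884
G1 X266.1809 Y71.9497
G1 X246.3167 Y71.9497
G1 X230.2463 Y60.2738
G1 X224.1079 Y41.3819
G1 X230.2463 Y22.4900
G1 X246.3167 Y10.8141
G1 X266.1809 Y10.8141
G1 X282.2513 Y22.4900
G1 X288.3897 Y41.3819
M5
G0 X151.4495 Y73.1575
M4 S876
G1 X270.1053 Y73.1575 F884
G1 X270.1053 Y52.9952
G1 X151.4495 Y52.9952
G1 X151.4495 Y73.1575
M5
G0 X0.0000 Y0.0000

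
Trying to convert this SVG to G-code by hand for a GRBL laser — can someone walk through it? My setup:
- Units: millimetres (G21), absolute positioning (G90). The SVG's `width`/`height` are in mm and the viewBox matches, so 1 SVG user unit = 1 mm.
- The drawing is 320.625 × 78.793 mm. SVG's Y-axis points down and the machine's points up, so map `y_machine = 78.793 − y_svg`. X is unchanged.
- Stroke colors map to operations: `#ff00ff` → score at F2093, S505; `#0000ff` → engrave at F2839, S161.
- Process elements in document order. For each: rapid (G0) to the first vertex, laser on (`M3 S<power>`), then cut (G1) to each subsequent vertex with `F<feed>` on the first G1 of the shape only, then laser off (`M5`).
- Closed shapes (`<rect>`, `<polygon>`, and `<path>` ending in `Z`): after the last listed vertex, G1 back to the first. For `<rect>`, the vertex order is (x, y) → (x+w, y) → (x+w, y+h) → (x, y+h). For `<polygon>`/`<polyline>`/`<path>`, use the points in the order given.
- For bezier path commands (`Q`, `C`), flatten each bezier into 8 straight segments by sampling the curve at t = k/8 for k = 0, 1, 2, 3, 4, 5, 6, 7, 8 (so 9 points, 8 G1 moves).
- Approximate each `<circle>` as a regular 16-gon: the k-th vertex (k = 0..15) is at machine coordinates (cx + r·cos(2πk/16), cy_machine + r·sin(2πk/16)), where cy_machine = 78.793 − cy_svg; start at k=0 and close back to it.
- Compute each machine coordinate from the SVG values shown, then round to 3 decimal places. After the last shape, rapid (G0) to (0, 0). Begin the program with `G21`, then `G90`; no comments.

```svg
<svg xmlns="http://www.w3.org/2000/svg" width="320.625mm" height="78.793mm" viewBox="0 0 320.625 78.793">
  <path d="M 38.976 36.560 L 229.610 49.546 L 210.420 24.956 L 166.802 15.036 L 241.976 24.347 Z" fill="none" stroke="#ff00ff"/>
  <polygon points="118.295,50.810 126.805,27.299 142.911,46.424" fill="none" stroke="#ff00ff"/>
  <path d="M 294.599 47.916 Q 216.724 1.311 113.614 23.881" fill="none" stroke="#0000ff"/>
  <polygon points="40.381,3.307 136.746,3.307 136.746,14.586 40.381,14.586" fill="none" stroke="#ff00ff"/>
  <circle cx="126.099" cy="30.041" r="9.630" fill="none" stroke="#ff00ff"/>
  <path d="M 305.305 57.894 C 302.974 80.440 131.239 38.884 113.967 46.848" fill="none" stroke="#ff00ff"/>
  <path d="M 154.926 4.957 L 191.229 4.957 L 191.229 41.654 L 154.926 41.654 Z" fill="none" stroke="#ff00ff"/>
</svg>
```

G21
G90
G0 X38.976 Y42.233
M3 S505
G1 X229.610 Y29.247 F2093
G1 X210.420 Y53.837
G1 X166.802 Y63.757
G1 X241.976 Y54.446
G1 X38.976 Y42.233
M5
G0 X118.295 Y27.983
M3 S505
G1 X126.805 Y51.494 F2093
G1 X142.911 Y32.369
G1 X118.295 Y27.983
M5
G0 X294.599 Y30.877
M3 S161
G1 X274.736 Y41.447 F2839
G1 X254.084 Y49.856
G1 X232.644 Y56.103
G1 X210.415 Y60.188
G1 X187.398 Y62.112
G1 X163.592 Y61.874
G1 X138.997 Y59.474
G1 X113.614 Y54.912
M5
G0 X40.381 Y75.486
M3 S505
G1 X136.746 Y75.486 F2093
G1 X136.746 Y64.207
G1 X40.381 Y64.207
G1 X40.381 Y75.486
M5
G0 X135.729 Y48.752
M3 S505
G1 X134.996 Y52.437 F2093
G1 X132.908 Y55.561
G1 X129.784 Y57.649
G1 X126.099 Y58.382
G1 X122.414 Y57.649
G1 X119.290 Y55.561
G1 X117.202 Y52.437
G1 X116.469 Y48.752
G1 X117.202 Y45.067
G1 X119.290 Y41.943
G1 X122.414 Y39.855
G1 X126.099 Y39.122
G1 X129.784 Y39.855
G1 X132.908 Y41.943
G1 X134.996 Y45.067
G1 X135.729 Y48.752
M5
G0 X305.305 Y20.899
M3 S505
G1 X297.123 Y15.227 F2093
G1 X276.854 Y14.233
G1 X248.294 Y16.586
G1 X215.239 Y20.954
G1 X181.483 Y26.005
G1 X150.822 Y30.408
G1 X127.052 Y32.832
G1 X113.967 Y31.945
M5
G0 X154.926 Y73.836
M3 S505
G1 X191.229 Y73.836 F2093
G1 X191.229 Y37.139
G1 X154.926 Y37.139
G1 X154.926 Y73.836
M5
G0 X0.000 Y0.000

1 u = 1 mm; y_m = 78.793 − y.

[1] `<path>` closed polygon, #ff00ff→score S505 F2093: (38.976,42.233) → (229.610,29.247) → (210.420,53.837) → (166.802,63.757) → (241.976,54.446) → (38.976,42.233) (closed)

[2] `<polygon>` regular polygon, #ff00ff→score S505 F2093: (118.295,27.983) → (126.805,51.494) → (142.911,32.369) → (118.295,27.983) (closed)

[3] `<path>` quadratic bezier, #0000ff→engrave S161 F2839: (294.599,30.877) → (274.736,41.447) → (254.084,49.856) → (232.644,56.103) → (210.415,60.188) → (187.398,62.112) → (163.592,61.874) → (138.997,59.474) → (113.614,54.912)

[4] `<polygon>` rectangle, #ff00ff→score S505 F2093: (40.381,75.486) → (136.746,75.486) → (136.746,64.207) → (40.381,64.207) → (40.381,75.486) (closed)

[5] `<circle>` circle, #ff00ff→score S505 F2093: (135.729,48.752) → (134.996,52.437) → (132.908,55.561) → (129.784,57.649) → (126.099,58.382) → (122.414,57.649) → (119.290,55.561) → (117.202,52.437) → (116.469,48.752) → (117.202,45.067) → (119.290,41.943) → (122.414,39.855) → (126.099,39.122) → (129.784,39.855) → (132.908,41.943) → (134.996,45.067) → (135.729,48.752) (closed)

[6] `<path>` cubic bezier, #ff00ff→score S505 F2093: (305.305,20.899) → (297.123,15.227) → (276.854,14.233) → (248.294,16.586) → (215.239,20.954) → (181.483,26.005) → (150.822,30.408) → (127.052,32.832) → (113.967,31.945)

[7] `<path>` rectangle, #ff00ff→score S505 F2093: (154.926,73.836) → (191.229,73.836) → (191.229,37.139) → (154.926,37.139) → (154.926,73.836) (closed)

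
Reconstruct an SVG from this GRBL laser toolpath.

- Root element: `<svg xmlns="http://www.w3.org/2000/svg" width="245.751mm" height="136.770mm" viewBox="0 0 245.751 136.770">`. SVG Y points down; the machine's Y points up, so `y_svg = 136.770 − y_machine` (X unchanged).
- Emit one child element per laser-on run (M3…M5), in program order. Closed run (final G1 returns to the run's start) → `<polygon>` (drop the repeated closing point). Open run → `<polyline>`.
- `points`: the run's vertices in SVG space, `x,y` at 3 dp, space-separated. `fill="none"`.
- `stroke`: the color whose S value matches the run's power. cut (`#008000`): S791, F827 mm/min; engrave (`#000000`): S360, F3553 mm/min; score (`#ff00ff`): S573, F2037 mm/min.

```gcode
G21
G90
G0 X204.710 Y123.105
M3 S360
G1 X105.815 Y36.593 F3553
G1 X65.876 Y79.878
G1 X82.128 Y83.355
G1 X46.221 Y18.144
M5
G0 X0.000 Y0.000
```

<svg xmlns="http://www.w3.org/2000/svg" width="245.751mm" height="136.770mm" viewBox="0 0 245.751 136.770">
  <polyline points="204.710,13.665 105.815,100.177 65.876,56.892 82.128,53.415 46.221,118.626" fill="none" stroke="#000000"/>
</svg>

y_svg = 136.770 − y_m. Every run uses S360, so all elements get stroke `#000000` (engrave).

[1] open run; points: 204.710,13.665 105.815,100.177 65.876,56.892 82.128,53.415 46.221,118.626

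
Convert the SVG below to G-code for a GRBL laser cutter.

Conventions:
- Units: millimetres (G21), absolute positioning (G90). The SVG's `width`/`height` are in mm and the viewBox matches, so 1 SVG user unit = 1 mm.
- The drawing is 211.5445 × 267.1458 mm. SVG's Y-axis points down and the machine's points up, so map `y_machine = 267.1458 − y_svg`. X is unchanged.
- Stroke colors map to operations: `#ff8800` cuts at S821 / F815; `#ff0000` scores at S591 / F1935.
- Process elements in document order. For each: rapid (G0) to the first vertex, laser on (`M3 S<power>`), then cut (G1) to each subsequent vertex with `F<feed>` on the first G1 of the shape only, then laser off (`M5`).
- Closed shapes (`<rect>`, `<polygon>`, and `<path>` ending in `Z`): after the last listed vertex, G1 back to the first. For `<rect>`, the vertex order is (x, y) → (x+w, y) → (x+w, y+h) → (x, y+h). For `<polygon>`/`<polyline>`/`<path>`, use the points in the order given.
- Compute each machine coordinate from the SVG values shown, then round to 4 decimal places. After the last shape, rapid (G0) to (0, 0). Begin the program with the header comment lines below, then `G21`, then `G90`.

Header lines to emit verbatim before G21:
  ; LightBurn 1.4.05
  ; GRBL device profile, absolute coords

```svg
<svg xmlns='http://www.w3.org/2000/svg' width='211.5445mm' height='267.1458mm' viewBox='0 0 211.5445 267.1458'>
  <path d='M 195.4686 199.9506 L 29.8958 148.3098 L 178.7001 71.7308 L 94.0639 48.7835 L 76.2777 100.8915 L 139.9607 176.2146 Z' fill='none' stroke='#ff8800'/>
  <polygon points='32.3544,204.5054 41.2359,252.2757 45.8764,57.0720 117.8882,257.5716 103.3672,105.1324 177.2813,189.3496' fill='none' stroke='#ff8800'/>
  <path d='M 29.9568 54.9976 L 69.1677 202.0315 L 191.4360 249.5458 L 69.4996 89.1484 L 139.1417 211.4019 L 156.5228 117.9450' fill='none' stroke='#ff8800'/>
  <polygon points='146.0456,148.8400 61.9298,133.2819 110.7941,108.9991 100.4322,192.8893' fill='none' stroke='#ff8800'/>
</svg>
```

Since the viewBox matches the mm dimensions, user units are millimetres directly. The only transform is the Y-flip y_m = 267.1458 − y_svg.

Shape 1 is a closed polygon drawn with `<path>`. Its stroke #ff8800 means cut at S821, F815. After flipping Y the toolpath is (195.4686,67.1952) → (29.8958,118.8360) → (178.7001,195.4150) → (94.0639,218.3623) → (76.2777,166.2543) → (139.9607,90.9312) → (195.4686,67.1952), returning to the start.

Shape 2 is a closed polygon drawn with `<polygon>`. Its stroke #ff8800 means cut at S821, F815. After flipping Y the toolpath is (32.3544,62.6404) → (41.2359,14.8701) → (45.8764,210.0738) → (117.8882,9.5742) → (103.3672,162.0134) → (177.2813,77.7962) → (32.3544,62.6404), returning to the start.

Shape 3 is a open polyline drawn with `<path>`. Its stroke #ff8800 means cut at S821, F815. After flipping Y the toolpath is (29.9568,212.1482) → (69.1677,65.1143) → (191.4360,17.6000) → (69.4996,177.9974) → (139.1417,55.7439) → (156.5228,149.2008).

Shape 4 is a closed polygon drawn with `<polygon>`. Its stroke #ff8800 means cut at S821, F815. After flipping Y the toolpath is (146.0456,118.3058) → (61.9298,133.8639) → (110.7941,158.1467) → (100.4322,74.2565) → (146.0456,118.3058), returning to the start.

; LightBurn 1.4.05
; GRBL device profile, absolute coords
G21
G90
G0 X195.4686 Y67.1952
M3 S821
G1 X29.8958 Y118.8360 F815
G1 X178.7001 Y195.4150
G1 X94.0639 Y218.3623
G1 X76.2777 Y166.2543
G1 X139.9607 Y90.9312
G1 X195.4686 Y67.1952
M5
G0 X32.3544 Y62.6404
M3 S821
G1 X41.2359 Y14.8701 F815
G1 X45.8764 Y210.0738
G1 X117.8882 Y9.5742
G1 X103.3672 Y162.0134
G1 X177.2813 Y77.7962
G1 X32.3544 Y62.6404
M5
G0 X29.9568 Y212.1482
M3 S821
G1 X69.1677 Y65.1143 F815
G1 X191.4360 Y17.6000
G1 X69.4996 Y177.9974
G1 X139.1417 Y55.7439
G1 X156.5228 Y149.2008
M5
G0 X146.0456 Y118.3058
M3 S821
G1 X61.9298 Y133.8639 F815
G1 X110.7941 Y158.1467
G1 X100.4322 Y74.2565
G1 X146.0456 Y118.3058
M5
G0 X0.0000 Y0.0000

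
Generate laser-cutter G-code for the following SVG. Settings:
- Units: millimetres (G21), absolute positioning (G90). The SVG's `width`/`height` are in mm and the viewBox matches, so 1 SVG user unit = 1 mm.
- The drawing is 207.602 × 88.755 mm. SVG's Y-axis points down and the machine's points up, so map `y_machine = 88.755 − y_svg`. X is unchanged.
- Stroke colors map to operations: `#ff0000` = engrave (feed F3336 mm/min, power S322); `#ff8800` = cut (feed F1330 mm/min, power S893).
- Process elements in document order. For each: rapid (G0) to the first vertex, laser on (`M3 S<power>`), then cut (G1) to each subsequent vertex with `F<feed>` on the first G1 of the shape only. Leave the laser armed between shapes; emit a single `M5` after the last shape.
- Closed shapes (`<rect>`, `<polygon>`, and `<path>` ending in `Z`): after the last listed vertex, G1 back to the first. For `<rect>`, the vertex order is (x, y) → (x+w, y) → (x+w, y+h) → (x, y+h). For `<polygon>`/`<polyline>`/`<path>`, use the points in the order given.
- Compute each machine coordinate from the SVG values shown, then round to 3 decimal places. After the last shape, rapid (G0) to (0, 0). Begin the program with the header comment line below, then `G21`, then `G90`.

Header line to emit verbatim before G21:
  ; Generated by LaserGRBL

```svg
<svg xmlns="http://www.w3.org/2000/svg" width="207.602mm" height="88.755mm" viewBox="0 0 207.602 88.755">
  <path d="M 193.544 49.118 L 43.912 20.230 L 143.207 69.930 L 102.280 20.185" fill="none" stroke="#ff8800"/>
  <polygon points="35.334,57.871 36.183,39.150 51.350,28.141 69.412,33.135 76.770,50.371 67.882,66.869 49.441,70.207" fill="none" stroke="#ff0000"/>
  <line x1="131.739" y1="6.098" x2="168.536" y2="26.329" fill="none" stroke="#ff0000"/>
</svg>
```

1 u = 1 mm; y_m = 88.755 − y.

[1] `<path>` open polyline, #ff8800→cut S893 F1330: (193.544,39.637) → (43.912,68.525) → (143.207,18.825) → (102.280,68.570)

[2] `<polygon>` regular polygon, #ff0000→engrave S322 F3336: (35.334,30.884) → (36.183,49.605) → (51.350,60.614) → (69.412,55.620) → (76.770,38.384) → (67.882,21.886) → (49.441,18.548) → (35.334,30.884) (closed)

[3] `<line>` line segment, #ff0000→engrave S322 F3336: (131.739,82.657) → (168.536,62.426)

; Generated by LaserGRBL
G21
G90
G0 X193.544 Y39.637
M3 S893
G1 X43.912 Y68.525 F1330
G1 X143.207 Y18.825
G1 X102.280 Y68.570
G0 X35.334 Y30.884
M3 S322
G1 X36.183 Y49.605 F3336
G1 X51.350 Y60.614
G1 X69.412 Y55.620
G1 X76.770 Y38.384
G1 X67.882 Y21.886
G1 X49.441 Y18.548
G1 X35.334 Y30.884
G0 X131.739 Y82.657
M3 S322
G1 X168.536 Y62.426 F3336
M5
G0 X0.000 Y0.000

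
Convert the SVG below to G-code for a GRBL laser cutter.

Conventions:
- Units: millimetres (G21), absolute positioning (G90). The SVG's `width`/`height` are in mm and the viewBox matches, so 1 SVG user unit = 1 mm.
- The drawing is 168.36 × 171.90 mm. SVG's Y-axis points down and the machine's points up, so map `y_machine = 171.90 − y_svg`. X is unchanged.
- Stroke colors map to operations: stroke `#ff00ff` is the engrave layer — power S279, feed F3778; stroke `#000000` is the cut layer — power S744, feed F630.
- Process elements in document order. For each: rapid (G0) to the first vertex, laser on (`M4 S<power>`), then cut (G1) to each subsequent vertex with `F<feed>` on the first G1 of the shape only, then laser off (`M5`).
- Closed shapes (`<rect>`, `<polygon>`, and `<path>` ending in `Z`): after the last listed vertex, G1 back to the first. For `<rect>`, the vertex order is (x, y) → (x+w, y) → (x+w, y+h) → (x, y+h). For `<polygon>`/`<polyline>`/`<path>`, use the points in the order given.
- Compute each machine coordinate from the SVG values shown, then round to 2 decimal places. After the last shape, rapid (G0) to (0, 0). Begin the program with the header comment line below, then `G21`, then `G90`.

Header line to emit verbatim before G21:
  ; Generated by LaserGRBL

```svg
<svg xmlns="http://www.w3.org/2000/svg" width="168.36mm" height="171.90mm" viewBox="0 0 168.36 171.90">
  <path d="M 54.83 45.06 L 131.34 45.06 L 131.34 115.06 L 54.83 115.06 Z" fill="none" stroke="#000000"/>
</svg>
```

; Generated by LaserGRBL
G21
G90
G0 X54.83 Y126.84
M4 S744
G1 X131.34 Y126.84 F630
G1 X131.34 Y56.84
G1 X54.83 Y56.84
G1 X54.83 Y126.84
M5
G0 X0.00 Y0.00

Since the viewBox matches the mm dimensions, user units are millimetres directly. The only transform is the Y-flip y_m = 171.90 − y_svg.

Shape 1 is a rectangle drawn with `<path>`. Its stroke #000000 means cut at S744, F630. After flipping Y the toolpath is (54.83,126.84) → (131.34,126.84) → (131.34,56.84) → (54.83,56.84) → (54.83,126.84), returning to the start.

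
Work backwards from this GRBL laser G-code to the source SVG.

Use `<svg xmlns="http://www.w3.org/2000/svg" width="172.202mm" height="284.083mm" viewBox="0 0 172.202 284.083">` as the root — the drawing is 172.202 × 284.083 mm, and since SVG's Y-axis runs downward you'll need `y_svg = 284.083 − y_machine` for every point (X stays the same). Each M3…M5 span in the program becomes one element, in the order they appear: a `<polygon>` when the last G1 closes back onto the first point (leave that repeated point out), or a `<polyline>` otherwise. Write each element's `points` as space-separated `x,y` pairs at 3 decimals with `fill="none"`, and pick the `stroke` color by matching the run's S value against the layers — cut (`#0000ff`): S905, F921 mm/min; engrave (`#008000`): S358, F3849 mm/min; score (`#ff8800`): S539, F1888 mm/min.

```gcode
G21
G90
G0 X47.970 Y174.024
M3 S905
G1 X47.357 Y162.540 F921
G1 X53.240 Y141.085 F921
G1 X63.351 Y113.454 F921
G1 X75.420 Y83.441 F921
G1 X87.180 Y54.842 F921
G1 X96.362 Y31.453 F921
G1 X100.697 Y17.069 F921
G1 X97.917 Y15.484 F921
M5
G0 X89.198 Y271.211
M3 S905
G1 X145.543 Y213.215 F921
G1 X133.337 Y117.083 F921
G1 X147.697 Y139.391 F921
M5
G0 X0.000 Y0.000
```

y_svg = 284.083 − y_m. Every run uses S905, so all elements get stroke `#0000ff` (cut).

[1] open run; points: 47.970,110.059 47.357,121.543 53.240,142.998 63.351,170.629 75.420,200.642 87.180,229.241 96.362,252.630 100.697,267.014 97.917,268.599

[2] open run; points: 89.198,12.872 145.543,70.868 133.337,167.000 147.697,144.692

<svg xmlns="http://www.w3.org/2000/svg" width="172.202mm" height="284.083mm" viewBox="0 0 172.202 284.083">
  <polyline points="47.970,110.059 47.357,121.543 53.240,142.998 63.351,170.629 75.420,200.642 87.180,229.241 96.362,252.630 100.697,267.014 97.917,268.599" fill="none" stroke="#0000ff"/>
  <polyline points="89.198,12.872 145.543,70.868 133.337,167.000 147.697,144.692" fill="none" stroke="#0000ff"/>
</svg>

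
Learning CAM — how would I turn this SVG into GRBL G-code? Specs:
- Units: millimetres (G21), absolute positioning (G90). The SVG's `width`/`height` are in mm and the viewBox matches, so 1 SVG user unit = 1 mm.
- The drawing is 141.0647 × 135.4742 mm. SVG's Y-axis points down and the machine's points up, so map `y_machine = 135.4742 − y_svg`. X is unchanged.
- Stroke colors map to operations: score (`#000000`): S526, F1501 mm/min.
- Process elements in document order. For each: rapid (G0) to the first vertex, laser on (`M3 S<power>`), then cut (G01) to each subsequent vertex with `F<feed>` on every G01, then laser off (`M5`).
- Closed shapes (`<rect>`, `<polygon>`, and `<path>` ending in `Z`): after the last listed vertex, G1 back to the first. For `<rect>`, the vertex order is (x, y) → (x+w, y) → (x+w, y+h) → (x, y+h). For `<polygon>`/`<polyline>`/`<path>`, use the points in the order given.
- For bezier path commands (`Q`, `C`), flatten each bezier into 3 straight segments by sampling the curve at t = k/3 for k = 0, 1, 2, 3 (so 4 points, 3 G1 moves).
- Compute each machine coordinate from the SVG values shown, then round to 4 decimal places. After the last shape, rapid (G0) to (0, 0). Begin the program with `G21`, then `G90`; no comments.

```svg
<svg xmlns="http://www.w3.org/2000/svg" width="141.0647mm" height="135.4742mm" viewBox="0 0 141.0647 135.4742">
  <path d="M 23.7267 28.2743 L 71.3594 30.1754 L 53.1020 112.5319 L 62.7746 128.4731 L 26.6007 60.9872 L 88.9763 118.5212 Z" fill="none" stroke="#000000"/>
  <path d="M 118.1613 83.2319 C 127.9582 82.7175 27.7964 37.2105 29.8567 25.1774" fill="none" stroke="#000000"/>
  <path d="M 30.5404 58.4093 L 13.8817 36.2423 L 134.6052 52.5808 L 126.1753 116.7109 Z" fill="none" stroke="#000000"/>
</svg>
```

viewBox `0 0 141.0647 135.4742` with mm width/height → 1 unit = 1 mm. Flip: y_m = 135.4742 − y_svg.

**Shape 1** — `<path>` closed polygon, stroke `#000000` → score (S526, F1501). Machine vertices: (23.7267,107.1999) → (71.3594,105.2988) → (53.1020,22.9423) → (62.7746,7.0011) → (26.6007,74.4870) → (88.9763,16.9530) → (23.7267,107.1999). Closed: final G1 returns to the first vertex.

**Shape 2** — `<path>` cubic bezier, stroke `#000000` → score (S526, F1501). Control points (SVG): P0=(118.1613,83.2319), P1=(127.9582,82.7175), P2=(27.7964,37.2105), P3=(29.8567,25.1774); sampled at t=k/3. Machine vertices: (118.1613,52.2423) → (99.1638,64.8481) → (54.0119,90.0119) → (29.8567,110.2968). Open path.

**Shape 3** — `<path>` closed polygon, stroke `#000000` → score (S526, F1501). Machine vertices: (30.5404,77.0649) → (13.8817,99.2319) → (134.6052,82.8934) → (126.1753,18.7633) → (30.5404,77.0649). Closed: final G1 returns to the first vertex.

G21
G90
G0 X23.7267 Y107.1999
M3 S526
G01 X71.3594 Y105.2988 F1501
G01 X53.1020 Y22.9423 F1501
G01 X62.7746 Y7.0011 F1501
G01 X26.6007 Y74.4870 F1501
G01 X88.9763 Y16.9530 F1501
G01 X23.7267 Y107.1999 F1501
M5
G0 X118.1613 Y52.2423
M3 S526
G01 X99.1638 Y64.8481 F1501
G01 X54.0119 Y90.0119 F1501
G01 X29.8567 Y110.2968 F1501
M5
G0 X30.5404 Y77.0649
M3 S526
G01 X13.8817 Y99.2319 F1501
G01 X134.6052 Y82.8934 F1501
G01 X126.1753 Y18.7633 F1501
G01 X30.5404 Y77.0649 F1501
M5
G0 X0.0000 Y0.0000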